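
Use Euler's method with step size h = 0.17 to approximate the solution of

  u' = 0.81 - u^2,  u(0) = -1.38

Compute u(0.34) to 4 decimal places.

Euler: u_{n+1} = u_n + h·f(s_n, u_n).
s=0.000000, u=-1.380000: f=-1.094400 → u ← -1.380000 + 0.17·(-1.094400) = -1.566048
s=0.170000, u=-1.566048: f=-1.642506 → u ← -1.566048 + 0.17·(-1.642506) = -1.845274
u(0.34) ≈ -1.8453

-1.8453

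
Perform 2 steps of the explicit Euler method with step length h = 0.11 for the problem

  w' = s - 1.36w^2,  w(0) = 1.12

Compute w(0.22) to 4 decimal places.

0.8144

Euler: w_{n+1} = w_n + h·f(s_n, w_n).
s=0.000000, w=1.120000: f=-1.705984 → w ← 1.120000 + 0.11·(-1.705984) = 0.932342
s=0.110000, w=0.932342: f=-1.072195 → w ← 0.932342 + 0.11·(-1.072195) = 0.814400
w(0.22) ≈ 0.8144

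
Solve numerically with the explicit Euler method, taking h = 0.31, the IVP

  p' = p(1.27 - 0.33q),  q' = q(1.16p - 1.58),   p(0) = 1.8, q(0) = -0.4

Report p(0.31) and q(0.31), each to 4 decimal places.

Euler on (p,q): p_{n+1} = p_n + h·p', q_{n+1} = q_n + h·q'.
0.000000: (1.800000, -0.400000); f=(2.523600, -0.203200) → (2.582316, -0.462992)
(p(0.31), q(0.31)) ≈ (2.5823, -0.4630)

2.5823, -0.4630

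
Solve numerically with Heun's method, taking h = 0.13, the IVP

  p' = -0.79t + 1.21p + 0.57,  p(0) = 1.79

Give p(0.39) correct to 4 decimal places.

Heun: k1 = f(t_n, p_n); k2 = f(t_n + h, p_n + h·k1); p_{n+1} = p_n + (h/2)·(k1 + k2).
t=0.000000, p=1.790000:
  k1 = f(0.000000, 1.790000) = 2.735900
  k2 = f(0.130000, 2.145667) = 3.063557
  p ← 1.790000 + (0.13/2)·(2.735900 + 3.063557) = 2.166965
t=0.130000, p=2.166965:
  k1 = f(0.130000, 2.166965) = 3.089327
  k2 = f(0.260000, 2.568577) = 3.472578
  p ← 2.166965 + (0.13/2)·(3.089327 + 3.472578) = 2.593489
t=0.260000, p=2.593489:
  k1 = f(0.260000, 2.593489) = 3.502721
  k2 = f(0.390000, 3.048842) = 3.950999
  p ← 2.593489 + (0.13/2)·(3.502721 + 3.950999) = 3.077980
p(0.39) ≈ 3.0780

3.0780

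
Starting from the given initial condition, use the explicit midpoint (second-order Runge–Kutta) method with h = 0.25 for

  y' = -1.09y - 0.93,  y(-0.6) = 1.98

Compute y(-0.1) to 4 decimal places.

Midpoint: k1 = f(x_n, y_n); k2 = f(x_n + h/2, y_n + (h/2)·k1); y_{n+1} = y_n + h·k2.
x=-0.600000, y=1.980000:
  k1 = f(-0.600000, 1.980000) = -3.088200
  k2 = f(-0.475000, 1.593975) = -2.667433
  y ← 1.980000 + 0.25·(-2.667433) = 1.313142
x=-0.350000, y=1.313142:
  k1 = f(-0.350000, 1.313142) = -2.361325
  k2 = f(-0.225000, 1.017976) = -2.039594
  y ← 1.313142 + 0.25·(-2.039594) = 0.803243
y(-0.1) ≈ 0.8032

0.8032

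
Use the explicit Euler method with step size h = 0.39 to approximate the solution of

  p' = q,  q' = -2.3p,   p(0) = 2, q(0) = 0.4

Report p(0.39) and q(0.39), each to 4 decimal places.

Euler on (p,q): p_{n+1} = p_n + h·p', q_{n+1} = q_n + h·q'.
0.000000: (2.000000, 0.400000); f=(0.400000, -4.600000) → (2.156000, -1.394000)
(p(0.39), q(0.39)) ≈ (2.1560, -1.3940)

2.1560, -1.3940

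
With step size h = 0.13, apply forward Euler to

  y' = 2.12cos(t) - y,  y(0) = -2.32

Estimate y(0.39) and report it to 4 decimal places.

-0.8150

Euler: y_{n+1} = y_n + h·f(t_n, y_n).
t=0.000000, y=-2.320000: f=4.440000 → y ← -2.320000 + 0.13·4.440000 = -1.742800
t=0.130000, y=-1.742800: f=3.844911 → y ← -1.742800 + 0.13·3.844911 = -1.242962
t=0.260000, y=-1.242962: f=3.291708 → y ← -1.242962 + 0.13·3.291708 = -0.815039
y(0.39) ≈ -0.8150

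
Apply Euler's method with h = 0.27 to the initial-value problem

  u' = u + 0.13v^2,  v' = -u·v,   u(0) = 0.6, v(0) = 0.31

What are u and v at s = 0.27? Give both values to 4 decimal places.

0.7654, 0.2598

Euler on (u,v): u_{n+1} = u_n + h·u', v_{n+1} = v_n + h·v'.
0.000000: (0.600000, 0.310000); f=(0.612493, -0.186000) → (0.765373, 0.259780)
(u(0.27), v(0.27)) ≈ (0.7654, 0.2598)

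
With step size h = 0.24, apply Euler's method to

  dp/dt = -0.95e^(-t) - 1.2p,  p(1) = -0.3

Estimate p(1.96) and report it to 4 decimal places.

-0.2186

Euler: p_{n+1} = p_n + h·f(t_n, p_n).
t=1.000000, p=-0.300000: f=0.010515 → p ← -0.300000 + 0.24·0.010515 = -0.297477
t=1.240000, p=-0.297477: f=0.082057 → p ← -0.297477 + 0.24·0.082057 = -0.277783
t=1.480000, p=-0.277783: f=0.117084 → p ← -0.277783 + 0.24·0.117084 = -0.249683
t=1.720000, p=-0.249683: f=0.129507 → p ← -0.249683 + 0.24·0.129507 = -0.218601
p(1.96) ≈ -0.2186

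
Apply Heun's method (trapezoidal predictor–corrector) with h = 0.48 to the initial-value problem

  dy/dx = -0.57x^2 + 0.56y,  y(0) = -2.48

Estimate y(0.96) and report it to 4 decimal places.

Heun: k1 = f(x_n, y_n); k2 = f(x_n + h, y_n + h·k1); y_{n+1} = y_n + (h/2)·(k1 + k2).
x=0.000000, y=-2.480000:
  k1 = f(0.000000, -2.480000) = -1.388800
  k2 = f(0.480000, -3.146624) = -1.893437
  y ← -2.480000 + (0.48/2)·(-1.388800 + (-1.893437)) = -3.267737
x=0.480000, y=-3.267737:
  k1 = f(0.480000, -3.267737) = -1.961261
  k2 = f(0.960000, -4.209142) = -2.882432
  y ← -3.267737 + (0.48/2)·(-1.961261 + (-2.882432)) = -4.430223
y(0.96) ≈ -4.4302

-4.4302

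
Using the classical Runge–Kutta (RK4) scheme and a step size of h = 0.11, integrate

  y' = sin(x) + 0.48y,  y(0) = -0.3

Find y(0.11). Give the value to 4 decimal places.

-0.3101

RK4: k1 = f(x_n, y_n); k2 = f(x_n + h/2, y_n + (h/2)·k1); k3 = f(x_n + h/2, y_n + (h/2)·k2); k4 = f(x_n + h, y_n + h·k3); y_{n+1} = y_n + (h/6)·(k1 + 2k2 + 2k3 + k4).
x=0.000000, y=-0.300000:
  k1 = f(0.000000, -0.300000) = -0.144000
  k2 = f(0.055000, -0.307920) = -0.092829
  k3 = f(0.055000, -0.305106) = -0.091478
  k4 = f(0.110000, -0.310063) = -0.039052
  y ← -0.300000 + (0.11/6)·(k1 + 2k2 + 2k3 + k4) = -0.310114
y(0.11) ≈ -0.3101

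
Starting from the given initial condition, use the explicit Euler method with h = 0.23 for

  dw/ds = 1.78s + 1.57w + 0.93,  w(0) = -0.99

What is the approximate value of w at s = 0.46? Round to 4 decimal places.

Euler: w_{n+1} = w_n + h·f(s_n, w_n).
s=0.000000, w=-0.990000: f=-0.624300 → w ← -0.990000 + 0.23·(-0.624300) = -1.133589
s=0.230000, w=-1.133589: f=-0.440335 → w ← -1.133589 + 0.23·(-0.440335) = -1.234866
w(0.46) ≈ -1.2349

-1.2349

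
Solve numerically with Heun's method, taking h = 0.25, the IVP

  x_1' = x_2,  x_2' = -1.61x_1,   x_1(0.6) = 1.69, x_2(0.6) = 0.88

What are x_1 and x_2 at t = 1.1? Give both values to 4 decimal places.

Heun on (x_1,x_2): k1 = f(t_n, state_n); k2 = f(t_n + h, state_n + h·k1); state_{n+1} = state_n + (h/2)·(k1 + k2).
0.600000: (1.690000, 0.880000)
  k1 = (0.880000, -2.720900)
  predictor → (1.910000, 0.199775)
  k2 = (0.199775, -3.075100)
  → (1.824972, 0.155500)
0.850000: (1.824972, 0.155500)
  k1 = (0.155500, -2.938205)
  predictor → (1.863847, -0.579051)
  k2 = (-0.579051, -3.000793)
  → (1.772028, -0.586875)
(x_1(1.1), x_2(1.1)) ≈ (1.7720, -0.5869)

1.7720, -0.5869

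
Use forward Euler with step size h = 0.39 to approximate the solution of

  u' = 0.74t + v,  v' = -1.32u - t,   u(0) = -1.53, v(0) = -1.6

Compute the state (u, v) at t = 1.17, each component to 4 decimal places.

-2.0768, 1.0543

Euler on (u,v): u_{n+1} = u_n + h·u', v_{n+1} = v_n + h·v'.
0.000000: (-1.530000, -1.600000); f=(-1.600000, 2.019600) → (-2.154000, -0.812356)
0.390000: (-2.154000, -0.812356); f=(-0.523756, 2.453280) → (-2.358265, 0.144423)
0.780000: (-2.358265, 0.144423); f=(0.721623, 2.332910) → (-2.076832, 1.054258)
(u(1.17), v(1.17)) ≈ (-2.0768, 1.0543)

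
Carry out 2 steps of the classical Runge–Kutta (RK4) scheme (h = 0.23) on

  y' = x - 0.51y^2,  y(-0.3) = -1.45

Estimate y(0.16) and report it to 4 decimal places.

RK4: k1 = f(x_n, y_n); k2 = f(x_n + h/2, y_n + (h/2)·k1); k3 = f(x_n + h/2, y_n + (h/2)·k2); k4 = f(x_n + h, y_n + h·k3); y_{n+1} = y_n + (h/6)·(k1 + 2k2 + 2k3 + k4).
x=-0.300000, y=-1.450000:
  k1 = f(-0.300000, -1.450000) = -1.372275
  k2 = f(-0.185000, -1.607812) = -1.503380
  k3 = f(-0.185000, -1.622889) = -1.528221
  k4 = f(-0.070000, -1.801491) = -1.725139
  y ← -1.450000 + (0.23/6)·(k1 + 2k2 + 2k3 + k4) = -1.801157
x=-0.070000, y=-1.801157:
  k1 = f(-0.070000, -1.801157) = -1.724525
  k2 = f(0.045000, -1.999477) = -1.993934
  k3 = f(0.045000, -2.030459) = -2.057610
  k4 = f(0.160000, -2.274407) = -2.478194
  y ← -1.801157 + (0.23/6)·(k1 + 2k2 + 2k3 + k4) = -2.272880
y(0.16) ≈ -2.2729

-2.2729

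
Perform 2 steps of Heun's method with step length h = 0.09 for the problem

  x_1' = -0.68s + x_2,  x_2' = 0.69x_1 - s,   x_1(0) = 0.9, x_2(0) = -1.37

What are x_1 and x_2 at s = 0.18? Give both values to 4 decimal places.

Heun on (x_1,x_2): k1 = f(s_n, state_n); k2 = f(s_n + h, state_n + h·k1); state_{n+1} = state_n + (h/2)·(k1 + k2).
0.000000: (0.900000, -1.370000)
  k1 = (-1.370000, 0.621000)
  predictor → (0.776700, -1.314110)
  k2 = (-1.375310, 0.445923)
  → (0.776461, -1.321988)
0.090000: (0.776461, -1.321988)
  k1 = (-1.383188, 0.445758)
  predictor → (0.651974, -1.281870)
  k2 = (-1.404270, 0.269862)
  → (0.651025, -1.289786)
(x_1(0.18), x_2(0.18)) ≈ (0.6510, -1.2898)

0.6510, -1.2898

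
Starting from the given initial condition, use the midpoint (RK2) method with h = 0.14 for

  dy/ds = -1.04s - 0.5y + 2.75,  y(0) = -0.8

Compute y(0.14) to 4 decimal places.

-0.3846

Midpoint: k1 = f(s_n, y_n); k2 = f(s_n + h/2, y_n + (h/2)·k1); y_{n+1} = y_n + h·k2.
s=0.000000, y=-0.800000:
  k1 = f(0.000000, -0.800000) = 3.150000
  k2 = f(0.070000, -0.579500) = 2.966950
  y ← -0.800000 + 0.14·2.966950 = -0.384627
y(0.14) ≈ -0.3846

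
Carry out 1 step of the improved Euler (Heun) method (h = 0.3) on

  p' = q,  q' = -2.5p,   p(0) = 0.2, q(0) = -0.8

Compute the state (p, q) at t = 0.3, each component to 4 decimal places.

-0.0625, -0.8600

Heun on (p,q): k1 = f(t_n, state_n); k2 = f(t_n + h, state_n + h·k1); state_{n+1} = state_n + (h/2)·(k1 + k2).
0.000000: (0.200000, -0.800000)
  k1 = (-0.800000, -0.500000)
  predictor → (-0.040000, -0.950000)
  k2 = (-0.950000, 0.100000)
  → (-0.062500, -0.860000)
(p(0.3), q(0.3)) ≈ (-0.0625, -0.8600)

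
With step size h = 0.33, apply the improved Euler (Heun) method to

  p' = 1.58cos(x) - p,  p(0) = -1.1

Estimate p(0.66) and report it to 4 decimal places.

Heun: k1 = f(x_n, p_n); k2 = f(x_n + h, p_n + h·k1); p_{n+1} = p_n + (h/2)·(k1 + k2).
x=0.000000, p=-1.100000:
  k1 = f(0.000000, -1.100000) = 2.680000
  k2 = f(0.330000, -0.215600) = 1.710347
  p ← -1.100000 + (0.33/2)·(2.680000 + 1.710347) = -0.375593
x=0.330000, p=-0.375593:
  k1 = f(0.330000, -0.375593) = 1.870340
  k2 = f(0.660000, 0.241619) = 1.006568
  p ← -0.375593 + (0.33/2)·(1.870340 + 1.006568) = 0.099097
p(0.66) ≈ 0.0991

0.0991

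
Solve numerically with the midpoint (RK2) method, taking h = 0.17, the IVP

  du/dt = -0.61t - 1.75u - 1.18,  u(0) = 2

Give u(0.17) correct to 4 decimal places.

Midpoint: k1 = f(t_n, u_n); k2 = f(t_n + h/2, u_n + (h/2)·k1); u_{n+1} = u_n + h·k2.
t=0.000000, u=2.000000:
  k1 = f(0.000000, 2.000000) = -4.680000
  k2 = f(0.085000, 1.602200) = -4.035700
  u ← 2.000000 + 0.17·(-4.035700) = 1.313931
u(0.17) ≈ 1.3139

1.3139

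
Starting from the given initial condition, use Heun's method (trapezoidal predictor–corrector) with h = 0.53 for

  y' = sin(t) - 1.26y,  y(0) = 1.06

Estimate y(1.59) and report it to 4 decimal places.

Heun: k1 = f(t_n, y_n); k2 = f(t_n + h, y_n + h·k1); y_{n+1} = y_n + (h/2)·(k1 + k2).
t=0.000000, y=1.060000:
  k1 = f(0.000000, 1.060000) = -1.335600
  k2 = f(0.530000, 0.352132) = 0.061847
  y ← 1.060000 + (0.53/2)·(-1.335600 + 0.061847) = 0.722455
t=0.530000, y=0.722455:
  k1 = f(0.530000, 0.722455) = -0.404761
  k2 = f(1.060000, 0.507932) = 0.232361
  y ← 0.722455 + (0.53/2)·(-0.404761 + 0.232361) = 0.676770
t=1.060000, y=0.676770:
  k1 = f(1.060000, 0.676770) = 0.019626
  k2 = f(1.590000, 0.687171) = 0.133980
  y ← 0.676770 + (0.53/2)·(0.019626 + 0.133980) = 0.717475
y(1.59) ≈ 0.7175

0.7175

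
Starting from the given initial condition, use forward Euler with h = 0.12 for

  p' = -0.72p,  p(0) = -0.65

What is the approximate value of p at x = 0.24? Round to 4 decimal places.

Euler: p_{n+1} = p_n + h·f(x_n, p_n).
x=0.000000, p=-0.650000: f=0.468000 → p ← -0.650000 + 0.12·0.468000 = -0.593840
x=0.120000, p=-0.593840: f=0.427565 → p ← -0.593840 + 0.12·0.427565 = -0.542532
p(0.24) ≈ -0.5425

-0.5425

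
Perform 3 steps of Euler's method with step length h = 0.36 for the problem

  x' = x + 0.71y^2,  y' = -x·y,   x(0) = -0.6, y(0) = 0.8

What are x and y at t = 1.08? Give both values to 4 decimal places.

Euler on (x,y): x_{n+1} = x_n + h·x', y_{n+1} = y_n + h·y'.
0.000000: (-0.600000, 0.800000); f=(-0.145600, 0.480000) → (-0.652416, 0.972800)
0.360000: (-0.652416, 0.972800); f=(0.019485, 0.634670) → (-0.645401, 1.201281)
0.720000: (-0.645401, 1.201281); f=(0.379183, 0.775309) → (-0.508895, 1.480392)
(x(1.08), y(1.08)) ≈ (-0.5089, 1.4804)

-0.5089, 1.4804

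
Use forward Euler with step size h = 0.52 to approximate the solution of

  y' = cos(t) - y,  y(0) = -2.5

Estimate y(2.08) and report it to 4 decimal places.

0.1607

Euler: y_{n+1} = y_n + h·f(t_n, y_n).
t=0.000000, y=-2.500000: f=3.500000 → y ← -2.500000 + 0.52·3.500000 = -0.680000
t=0.520000, y=-0.680000: f=1.547819 → y ← -0.680000 + 0.52·1.547819 = 0.124866
t=1.040000, y=0.124866: f=0.381354 → y ← 0.124866 + 0.52·0.381354 = 0.323170
t=1.560000, y=0.323170: f=-0.312374 → y ← 0.323170 + 0.52·(-0.312374) = 0.160736
y(2.08) ≈ 0.1607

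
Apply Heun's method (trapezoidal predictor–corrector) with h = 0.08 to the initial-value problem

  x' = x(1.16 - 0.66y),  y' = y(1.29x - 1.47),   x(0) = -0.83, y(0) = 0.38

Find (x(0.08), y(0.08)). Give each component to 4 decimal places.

-0.8944, 0.3097

Heun on (x,y): k1 = f(t_n, state_n); k2 = f(t_n + h, state_n + h·k1); state_{n+1} = state_n + (h/2)·(k1 + k2).
0.000000: (-0.830000, 0.380000)
  k1 = (-0.754636, -0.965466)
  predictor → (-0.890371, 0.302763)
  k2 = (-0.854913, -0.792808)
  → (-0.894382, 0.309669)
(x(0.08), y(0.08)) ≈ (-0.8944, 0.3097)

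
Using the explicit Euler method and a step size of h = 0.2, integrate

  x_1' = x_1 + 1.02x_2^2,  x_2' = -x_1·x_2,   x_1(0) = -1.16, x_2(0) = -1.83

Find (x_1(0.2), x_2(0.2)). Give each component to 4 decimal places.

-0.7088, -2.2546

Euler on (x_1,x_2): x_1_{n+1} = x_1_n + h·x_1', x_2_{n+1} = x_2_n + h·x_2'.
0.000000: (-1.160000, -1.830000); f=(2.255878, -2.122800) → (-0.708824, -2.254560)
(x_1(0.2), x_2(0.2)) ≈ (-0.7088, -2.2546)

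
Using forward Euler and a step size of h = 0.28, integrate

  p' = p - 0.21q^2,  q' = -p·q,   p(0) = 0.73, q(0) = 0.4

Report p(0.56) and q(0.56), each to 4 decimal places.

Euler on (p,q): p_{n+1} = p_n + h·p', q_{n+1} = q_n + h·q'.
0.000000: (0.730000, 0.400000); f=(0.696400, -0.292000) → (0.924992, 0.318240)
0.280000: (0.924992, 0.318240); f=(0.903724, -0.294369) → (1.178035, 0.235817)
(p(0.56), q(0.56)) ≈ (1.1780, 0.2358)

1.1780, 0.2358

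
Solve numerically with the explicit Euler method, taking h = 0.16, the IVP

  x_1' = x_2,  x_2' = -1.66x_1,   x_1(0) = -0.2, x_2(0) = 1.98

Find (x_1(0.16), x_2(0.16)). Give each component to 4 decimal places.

0.1168, 2.0331

Euler on (x_1,x_2): x_1_{n+1} = x_1_n + h·x_1', x_2_{n+1} = x_2_n + h·x_2'.
0.000000: (-0.200000, 1.980000); f=(1.980000, 0.332000) → (0.116800, 2.033120)
(x_1(0.16), x_2(0.16)) ≈ (0.1168, 2.0331)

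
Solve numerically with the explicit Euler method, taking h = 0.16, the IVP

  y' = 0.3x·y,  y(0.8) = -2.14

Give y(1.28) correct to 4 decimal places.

Euler: y_{n+1} = y_n + h·f(x_n, y_n).
x=0.800000, y=-2.140000: f=-0.513600 → y ← -2.140000 + 0.16·(-0.513600) = -2.222176
x=0.960000, y=-2.222176: f=-0.639987 → y ← -2.222176 + 0.16·(-0.639987) = -2.324574
x=1.120000, y=-2.324574: f=-0.781057 → y ← -2.324574 + 0.16·(-0.781057) = -2.449543
y(1.28) ≈ -2.4495

-2.4495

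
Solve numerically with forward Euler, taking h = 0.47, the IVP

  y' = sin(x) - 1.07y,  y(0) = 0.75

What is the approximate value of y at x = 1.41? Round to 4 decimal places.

Euler: y_{n+1} = y_n + h·f(x_n, y_n).
x=0.000000, y=0.750000: f=-0.802500 → y ← 0.750000 + 0.47·(-0.802500) = 0.372825
x=0.470000, y=0.372825: f=0.053964 → y ← 0.372825 + 0.47·0.053964 = 0.398188
x=0.940000, y=0.398188: f=0.381497 → y ← 0.398188 + 0.47·0.381497 = 0.577491
y(1.41) ≈ 0.5775

0.5775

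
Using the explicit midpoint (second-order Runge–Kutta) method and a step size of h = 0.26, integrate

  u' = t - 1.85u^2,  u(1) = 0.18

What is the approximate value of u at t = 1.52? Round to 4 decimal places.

0.6462

Midpoint: k1 = f(t_n, u_n); k2 = f(t_n + h/2, u_n + (h/2)·k1); u_{n+1} = u_n + h·k2.
t=1.000000, u=0.180000:
  k1 = f(1.000000, 0.180000) = 0.940060
  k2 = f(1.130000, 0.302208) = 0.961040
  u ← 0.180000 + 0.26·0.961040 = 0.429870
t=1.260000, u=0.429870:
  k1 = f(1.260000, 0.429870) = 0.918141
  k2 = f(1.390000, 0.549229) = 0.831943
  u ← 0.429870 + 0.26·0.831943 = 0.646176
u(1.52) ≈ 0.6462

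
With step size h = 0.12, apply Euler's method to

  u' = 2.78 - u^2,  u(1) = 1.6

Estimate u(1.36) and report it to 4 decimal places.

1.6524

Euler: u_{n+1} = u_n + h·f(t_n, u_n).
t=1.000000, u=1.600000: f=0.220000 → u ← 1.600000 + 0.12·0.220000 = 1.626400
t=1.120000, u=1.626400: f=0.134823 → u ← 1.626400 + 0.12·0.134823 = 1.642579
t=1.240000, u=1.642579: f=0.081935 → u ← 1.642579 + 0.12·0.081935 = 1.652411
u(1.36) ≈ 1.6524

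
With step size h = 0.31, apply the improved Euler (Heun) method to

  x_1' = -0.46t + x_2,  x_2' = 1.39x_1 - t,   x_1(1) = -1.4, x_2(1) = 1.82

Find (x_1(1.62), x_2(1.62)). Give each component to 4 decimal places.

-1.1958, 0.0264

Heun on (x_1,x_2): k1 = f(t_n, state_n); k2 = f(t_n + h, state_n + h·k1); state_{n+1} = state_n + (h/2)·(k1 + k2).
1.000000: (-1.400000, 1.820000)
  k1 = (1.360000, -2.946000)
  predictor → (-0.978400, 0.906740)
  k2 = (0.304140, -2.669976)
  → (-1.142058, 0.949524)
1.310000: (-1.142058, 0.949524)
  k1 = (0.346924, -2.897461)
  predictor → (-1.034512, 0.051311)
  k2 = (-0.693889, -3.057972)
  → (-1.195838, 0.026432)
(x_1(1.62), x_2(1.62)) ≈ (-1.1958, 0.0264)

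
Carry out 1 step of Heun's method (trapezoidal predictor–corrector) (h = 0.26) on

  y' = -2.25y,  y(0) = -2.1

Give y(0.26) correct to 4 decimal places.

Heun: k1 = f(t_n, y_n); k2 = f(t_n + h, y_n + h·k1); y_{n+1} = y_n + (h/2)·(k1 + k2).
t=0.000000, y=-2.100000:
  k1 = f(0.000000, -2.100000) = 4.725000
  k2 = f(0.260000, -0.871500) = 1.960875
  y ← -2.100000 + (0.26/2)·(4.725000 + 1.960875) = -1.230836
y(0.26) ≈ -1.2308

-1.2308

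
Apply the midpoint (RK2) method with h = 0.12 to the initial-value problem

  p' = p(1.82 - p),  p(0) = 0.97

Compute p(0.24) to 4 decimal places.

Midpoint: k1 = f(x_n, p_n); k2 = f(x_n + h/2, p_n + (h/2)·k1); p_{n+1} = p_n + h·k2.
x=0.000000, p=0.970000:
  k1 = f(0.000000, 0.970000) = 0.824500
  k2 = f(0.060000, 1.019470) = 0.816116
  p ← 0.970000 + 0.12·0.816116 = 1.067934
x=0.120000, p=1.067934:
  k1 = f(0.120000, 1.067934) = 0.803157
  k2 = f(0.180000, 1.116123) = 0.785613
  p ← 1.067934 + 0.12·0.785613 = 1.162208
p(0.24) ≈ 1.1622

1.1622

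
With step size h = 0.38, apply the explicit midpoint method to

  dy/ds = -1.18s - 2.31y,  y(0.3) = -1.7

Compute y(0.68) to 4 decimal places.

Midpoint: k1 = f(s_n, y_n); k2 = f(s_n + h/2, y_n + (h/2)·k1); y_{n+1} = y_n + h·k2.
s=0.300000, y=-1.700000:
  k1 = f(0.300000, -1.700000) = 3.573000
  k2 = f(0.490000, -1.021130) = 1.780610
  y ← -1.700000 + 0.38·1.780610 = -1.023368
y(0.68) ≈ -1.0234

-1.0234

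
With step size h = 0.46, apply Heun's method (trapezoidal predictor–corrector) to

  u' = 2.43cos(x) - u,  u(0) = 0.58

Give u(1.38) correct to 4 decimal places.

1.1731

Heun: k1 = f(x_n, u_n); k2 = f(x_n + h, u_n + h·k1); u_{n+1} = u_n + (h/2)·(k1 + k2).
x=0.000000, u=0.580000:
  k1 = f(0.000000, 0.580000) = 1.850000
  k2 = f(0.460000, 1.431000) = 0.746408
  u ← 0.580000 + (0.46/2)·(1.850000 + 0.746408) = 1.177174
x=0.460000, u=1.177174:
  k1 = f(0.460000, 1.177174) = 1.000234
  k2 = f(0.920000, 1.637281) = -0.165138
  u ← 1.177174 + (0.46/2)·(1.000234 + (-0.165138)) = 1.369246
x=0.920000, u=1.369246:
  k1 = f(0.920000, 1.369246) = 0.102897
  k2 = f(1.380000, 1.416578) = -0.955751
  u ← 1.369246 + (0.46/2)·(0.102897 + (-0.955751)) = 1.173089
u(1.38) ≈ 1.1731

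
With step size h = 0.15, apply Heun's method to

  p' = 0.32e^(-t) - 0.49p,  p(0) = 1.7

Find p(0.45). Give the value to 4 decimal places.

Heun: k1 = f(t_n, p_n); k2 = f(t_n + h, p_n + h·k1); p_{n+1} = p_n + (h/2)·(k1 + k2).
t=0.000000, p=1.700000:
  k1 = f(0.000000, 1.700000) = -0.513000
  k2 = f(0.150000, 1.623050) = -0.519868
  p ← 1.700000 + (0.15/2)·(-0.513000 + (-0.519868)) = 1.622535
t=0.150000, p=1.622535:
  k1 = f(0.150000, 1.622535) = -0.519616
  k2 = f(0.300000, 1.544593) = -0.519789
  p ← 1.622535 + (0.15/2)·(-0.519616 + (-0.519789)) = 1.544580
t=0.300000, p=1.544580:
  k1 = f(0.300000, 1.544580) = -0.519782
  k2 = f(0.450000, 1.466612) = -0.514599
  p ← 1.544580 + (0.15/2)·(-0.519782 + (-0.514599)) = 1.467001
p(0.45) ≈ 1.4670

1.4670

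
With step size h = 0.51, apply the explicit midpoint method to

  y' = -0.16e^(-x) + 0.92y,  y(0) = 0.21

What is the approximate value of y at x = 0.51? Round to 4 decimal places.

Midpoint: k1 = f(x_n, y_n); k2 = f(x_n + h/2, y_n + (h/2)·k1); y_{n+1} = y_n + h·k2.
x=0.000000, y=0.210000:
  k1 = f(0.000000, 0.210000) = 0.033200
  k2 = f(0.255000, 0.218466) = 0.077002
  y ← 0.210000 + 0.51·0.077002 = 0.249271
y(0.51) ≈ 0.2493

0.2493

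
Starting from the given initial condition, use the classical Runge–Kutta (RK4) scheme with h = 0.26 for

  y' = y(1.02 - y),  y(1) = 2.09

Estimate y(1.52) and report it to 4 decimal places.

RK4: k1 = f(s_n, y_n); k2 = f(s_n + h/2, y_n + (h/2)·k1); k3 = f(s_n + h/2, y_n + (h/2)·k2); k4 = f(s_n + h, y_n + h·k3); y_{n+1} = y_n + (h/6)·(k1 + 2k2 + 2k3 + k4).
s=1.000000, y=2.090000:
  k1 = f(1.000000, 2.090000) = -2.236300
  k2 = f(1.130000, 1.799281) = -1.402145
  k3 = f(1.130000, 1.907721) = -1.693524
  k4 = f(1.260000, 1.649684) = -1.038779
  y ← 2.090000 + (0.26/6)·(k1 + 2k2 + 2k3 + k4) = 1.679789
s=1.260000, y=1.679789:
  k1 = f(1.260000, 1.679789) = -1.108305
  k2 = f(1.390000, 1.535709) = -0.791979
  k3 = f(1.390000, 1.576831) = -0.878029
  k4 = f(1.520000, 1.451501) = -0.626324
  y ← 1.679789 + (0.26/6)·(k1 + 2k2 + 2k3 + k4) = 1.459887
y(1.52) ≈ 1.4599

1.4599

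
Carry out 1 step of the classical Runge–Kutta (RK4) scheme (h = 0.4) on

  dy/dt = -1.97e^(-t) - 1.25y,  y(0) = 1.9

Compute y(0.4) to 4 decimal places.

RK4: k1 = f(t_n, y_n); k2 = f(t_n + h/2, y_n + (h/2)·k1); k3 = f(t_n + h/2, y_n + (h/2)·k2); k4 = f(t_n + h, y_n + h·k3); y_{n+1} = y_n + (h/6)·(k1 + 2k2 + 2k3 + k4).
t=0.000000, y=1.900000:
  k1 = f(0.000000, 1.900000) = -4.345000
  k2 = f(0.200000, 1.031000) = -2.901650
  k3 = f(0.200000, 1.319670) = -3.262487
  k4 = f(0.400000, 0.595005) = -2.064287
  y ← 1.900000 + (0.4/6)·(k1 + 2k2 + 2k3 + k4) = 0.650829
y(0.4) ≈ 0.6508

0.6508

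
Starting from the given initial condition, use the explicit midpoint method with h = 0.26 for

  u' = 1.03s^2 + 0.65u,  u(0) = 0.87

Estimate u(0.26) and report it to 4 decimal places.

1.0340

Midpoint: k1 = f(s_n, u_n); k2 = f(s_n + h/2, u_n + (h/2)·k1); u_{n+1} = u_n + h·k2.
s=0.000000, u=0.870000:
  k1 = f(0.000000, 0.870000) = 0.565500
  k2 = f(0.130000, 0.943515) = 0.630692
  u ← 0.870000 + 0.26·0.630692 = 1.033980
u(0.26) ≈ 1.0340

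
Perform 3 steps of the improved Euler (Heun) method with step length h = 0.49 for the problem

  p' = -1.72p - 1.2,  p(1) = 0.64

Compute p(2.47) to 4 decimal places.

-0.5178

Heun: k1 = f(t_n, p_n); k2 = f(t_n + h, p_n + h·k1); p_{n+1} = p_n + (h/2)·(k1 + k2).
t=1.000000, p=0.640000:
  k1 = f(1.000000, 0.640000) = -2.300800
  k2 = f(1.490000, -0.487392) = -0.361686
  p ← 0.640000 + (0.49/2)·(-2.300800 + (-0.361686)) = -0.012309
t=1.490000, p=-0.012309:
  k1 = f(1.490000, -0.012309) = -1.178829
  k2 = f(1.980000, -0.589935) = -0.185312
  p ← -0.012309 + (0.49/2)·(-1.178829 + (-0.185312)) = -0.346523
t=1.980000, p=-0.346523:
  k1 = f(1.980000, -0.346523) = -0.603980
  k2 = f(2.470000, -0.642473) = -0.094946
  p ← -0.346523 + (0.49/2)·(-0.603980 + (-0.094946)) = -0.517760
p(2.47) ≈ -0.5178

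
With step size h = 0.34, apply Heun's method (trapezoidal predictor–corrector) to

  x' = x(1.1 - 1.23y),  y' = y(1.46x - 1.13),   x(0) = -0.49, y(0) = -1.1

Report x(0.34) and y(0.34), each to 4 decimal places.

Heun on (x,y): k1 = f(t_n, state_n); k2 = f(t_n + h, state_n + h·k1); state_{n+1} = state_n + (h/2)·(k1 + k2).
0.000000: (-0.490000, -1.100000)
  k1 = (-1.201970, 2.029940)
  predictor → (-0.898670, -0.409820)
  k2 = (-1.441537, 1.000805)
  → (-0.939396, -0.584773)
(x(0.34), y(0.34)) ≈ (-0.9394, -0.5848)

-0.9394, -0.5848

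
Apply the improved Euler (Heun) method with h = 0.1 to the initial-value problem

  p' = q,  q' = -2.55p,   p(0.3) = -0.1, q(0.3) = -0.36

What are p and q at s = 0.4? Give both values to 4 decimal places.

-0.1347, -0.3299

Heun on (p,q): k1 = f(s_n, state_n); k2 = f(s_n + h, state_n + h·k1); state_{n+1} = state_n + (h/2)·(k1 + k2).
0.300000: (-0.100000, -0.360000)
  k1 = (-0.360000, 0.255000)
  predictor → (-0.136000, -0.334500)
  k2 = (-0.334500, 0.346800)
  → (-0.134725, -0.329910)
(p(0.4), q(0.4)) ≈ (-0.1347, -0.3299)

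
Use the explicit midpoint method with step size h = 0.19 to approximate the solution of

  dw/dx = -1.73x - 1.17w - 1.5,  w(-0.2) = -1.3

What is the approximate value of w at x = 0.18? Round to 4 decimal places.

-1.3001

Midpoint: k1 = f(x_n, w_n); k2 = f(x_n + h/2, w_n + (h/2)·k1); w_{n+1} = w_n + h·k2.
x=-0.200000, w=-1.300000:
  k1 = f(-0.200000, -1.300000) = 0.367000
  k2 = f(-0.105000, -1.265135) = 0.161858
  w ← -1.300000 + 0.19·0.161858 = -1.269247
x=-0.010000, w=-1.269247:
  k1 = f(-0.010000, -1.269247) = 0.002319
  k2 = f(0.085000, -1.269027) = -0.162289
  w ← -1.269247 + 0.19·(-0.162289) = -1.300082
w(0.18) ≈ -1.3001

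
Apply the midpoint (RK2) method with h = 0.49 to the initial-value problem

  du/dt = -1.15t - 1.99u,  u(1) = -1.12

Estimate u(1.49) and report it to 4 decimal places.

-0.9872

Midpoint: k1 = f(t_n, u_n); k2 = f(t_n + h/2, u_n + (h/2)·k1); u_{n+1} = u_n + h·k2.
t=1.000000, u=-1.120000:
  k1 = f(1.000000, -1.120000) = 1.078800
  k2 = f(1.245000, -0.855694) = 0.271081
  u ← -1.120000 + 0.49·0.271081 = -0.987170
u(1.49) ≈ -0.9872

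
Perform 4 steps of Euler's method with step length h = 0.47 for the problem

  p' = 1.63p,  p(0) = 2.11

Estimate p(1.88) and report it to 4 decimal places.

Euler: p_{n+1} = p_n + h·f(t_n, p_n).
t=0.000000, p=2.110000: f=3.439300 → p ← 2.110000 + 0.47·3.439300 = 3.726471
t=0.470000, p=3.726471: f=6.074148 → p ← 3.726471 + 0.47·6.074148 = 6.581320
t=0.940000, p=6.581320: f=10.727552 → p ← 6.581320 + 0.47·10.727552 = 11.623270
t=1.410000, p=11.623270: f=18.945930 → p ← 11.623270 + 0.47·18.945930 = 20.527857
p(1.88) ≈ 20.5279

20.5279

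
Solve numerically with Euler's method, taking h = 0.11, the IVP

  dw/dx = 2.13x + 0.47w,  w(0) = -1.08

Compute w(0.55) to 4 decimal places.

-1.1182

Euler: w_{n+1} = w_n + h·f(x_n, w_n).
x=0.000000, w=-1.080000: f=-0.507600 → w ← -1.080000 + 0.11·(-0.507600) = -1.135836
x=0.110000, w=-1.135836: f=-0.299543 → w ← -1.135836 + 0.11·(-0.299543) = -1.168786
x=0.220000, w=-1.168786: f=-0.080729 → w ← -1.168786 + 0.11·(-0.080729) = -1.177666
x=0.330000, w=-1.177666: f=0.149397 → w ← -1.177666 + 0.11·0.149397 = -1.161232
x=0.440000, w=-1.161232: f=0.391421 → w ← -1.161232 + 0.11·0.391421 = -1.118176
w(0.55) ≈ -1.1182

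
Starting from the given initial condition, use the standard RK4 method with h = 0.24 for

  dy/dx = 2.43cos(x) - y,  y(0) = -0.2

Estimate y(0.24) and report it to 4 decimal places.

0.3559

RK4: k1 = f(x_n, y_n); k2 = f(x_n + h/2, y_n + (h/2)·k1); k3 = f(x_n + h/2, y_n + (h/2)·k2); k4 = f(x_n + h, y_n + h·k3); y_{n+1} = y_n + (h/6)·(k1 + 2k2 + 2k3 + k4).
x=0.000000, y=-0.200000:
  k1 = f(0.000000, -0.200000) = 2.630000
  k2 = f(0.120000, 0.115600) = 2.296925
  k3 = f(0.120000, 0.075631) = 2.336894
  k4 = f(0.240000, 0.360855) = 1.999497
  y ← -0.200000 + (0.24/6)·(k1 + 2k2 + 2k3 + k4) = 0.355885
y(0.24) ≈ 0.3559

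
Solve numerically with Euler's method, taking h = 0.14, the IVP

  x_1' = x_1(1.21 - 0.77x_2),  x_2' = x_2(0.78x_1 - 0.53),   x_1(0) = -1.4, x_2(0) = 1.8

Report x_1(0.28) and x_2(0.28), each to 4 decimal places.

-1.3920, 1.0806

Euler on (x_1,x_2): x_1_{n+1} = x_1_n + h·x_1', x_2_{n+1} = x_2_n + h·x_2'.
0.000000: (-1.400000, 1.800000); f=(0.246400, -2.919600) → (-1.365504, 1.391256)
0.140000: (-1.365504, 1.391256); f=(-0.189440, -2.219183) → (-1.392026, 1.080570)
(x_1(0.28), x_2(0.28)) ≈ (-1.3920, 1.0806)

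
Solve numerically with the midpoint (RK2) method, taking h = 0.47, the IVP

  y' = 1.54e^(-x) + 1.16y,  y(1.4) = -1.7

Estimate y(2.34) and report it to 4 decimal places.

-4.4373

Midpoint: k1 = f(x_n, y_n); k2 = f(x_n + h/2, y_n + (h/2)·k1); y_{n+1} = y_n + h·k2.
x=1.400000, y=-1.700000:
  k1 = f(1.400000, -1.700000) = -1.592241
  k2 = f(1.635000, -2.074177) = -2.105818
  y ← -1.700000 + 0.47·(-2.105818) = -2.689735
x=1.870000, y=-2.689735:
  k1 = f(1.870000, -2.689735) = -2.882742
  k2 = f(2.105000, -3.367179) = -3.718285
  y ← -2.689735 + 0.47·(-3.718285) = -4.437329
y(2.34) ≈ -4.4373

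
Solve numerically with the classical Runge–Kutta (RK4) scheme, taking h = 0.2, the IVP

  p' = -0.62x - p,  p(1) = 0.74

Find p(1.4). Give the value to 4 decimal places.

0.2480

RK4: k1 = f(x_n, p_n); k2 = f(x_n + h/2, p_n + (h/2)·k1); k3 = f(x_n + h/2, p_n + (h/2)·k2); k4 = f(x_n + h, p_n + h·k3); p_{n+1} = p_n + (h/6)·(k1 + 2k2 + 2k3 + k4).
x=1.000000, p=0.740000:
  k1 = f(1.000000, 0.740000) = -1.360000
  k2 = f(1.100000, 0.604000) = -1.286000
  k3 = f(1.100000, 0.611400) = -1.293400
  k4 = f(1.200000, 0.481320) = -1.225320
  p ← 0.740000 + (0.2/6)·(k1 + 2k2 + 2k3 + k4) = 0.481863
x=1.200000, p=0.481863:
  k1 = f(1.200000, 0.481863) = -1.225863
  k2 = f(1.300000, 0.359276) = -1.165276
  k3 = f(1.300000, 0.365335) = -1.171335
  k4 = f(1.400000, 0.247596) = -1.115596
  p ← 0.481863 + (0.2/6)·(k1 + 2k2 + 2k3 + k4) = 0.248040
p(1.4) ≈ 0.2480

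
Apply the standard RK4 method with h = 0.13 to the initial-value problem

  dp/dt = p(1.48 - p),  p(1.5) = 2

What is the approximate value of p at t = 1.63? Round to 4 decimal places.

1.8841

RK4: k1 = f(t_n, p_n); k2 = f(t_n + h/2, p_n + (h/2)·k1); k3 = f(t_n + h/2, p_n + (h/2)·k2); k4 = f(t_n + h, p_n + h·k3); p_{n+1} = p_n + (h/6)·(k1 + 2k2 + 2k3 + k4).
t=1.500000, p=2.000000:
  k1 = f(1.500000, 2.000000) = -1.040000
  k2 = f(1.565000, 1.932400) = -0.874218
  k3 = f(1.565000, 1.943176) = -0.900032
  k4 = f(1.630000, 1.882996) = -0.758839
  p ← 2.000000 + (0.13/6)·(k1 + 2k2 + 2k3 + k4) = 1.884141
p(1.63) ≈ 1.8841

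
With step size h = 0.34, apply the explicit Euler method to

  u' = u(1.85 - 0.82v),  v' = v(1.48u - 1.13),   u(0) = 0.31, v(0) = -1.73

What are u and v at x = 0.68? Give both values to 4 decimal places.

Euler on (u,v): u_{n+1} = u_n + h·u', v_{n+1} = v_n + h·v'.
0.000000: (0.310000, -1.730000); f=(1.013266, 1.161176) → (0.654510, -1.335200)
0.340000: (0.654510, -1.335200); f=(1.927444, 0.215401) → (1.309842, -1.261964)
(u(0.68), v(0.68)) ≈ (1.3098, -1.2620)

1.3098, -1.2620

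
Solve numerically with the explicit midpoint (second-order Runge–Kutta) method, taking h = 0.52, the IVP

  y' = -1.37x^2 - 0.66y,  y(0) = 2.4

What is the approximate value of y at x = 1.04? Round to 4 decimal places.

Midpoint: k1 = f(x_n, y_n); k2 = f(x_n + h/2, y_n + (h/2)·k1); y_{n+1} = y_n + h·k2.
x=0.000000, y=2.400000:
  k1 = f(0.000000, 2.400000) = -1.584000
  k2 = f(0.260000, 1.988160) = -1.404798
  y ← 2.400000 + 0.52·(-1.404798) = 1.669505
x=0.520000, y=1.669505:
  k1 = f(0.520000, 1.669505) = -1.472321
  k2 = f(0.780000, 1.286702) = -1.682731
  y ← 1.669505 + 0.52·(-1.682731) = 0.794485
y(1.04) ≈ 0.7945

0.7945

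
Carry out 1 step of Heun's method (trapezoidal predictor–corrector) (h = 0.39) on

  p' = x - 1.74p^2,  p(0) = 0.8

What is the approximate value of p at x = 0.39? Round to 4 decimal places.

0.6135

Heun: k1 = f(x_n, p_n); k2 = f(x_n + h, p_n + h·k1); p_{n+1} = p_n + (h/2)·(k1 + k2).
x=0.000000, p=0.800000:
  k1 = f(0.000000, 0.800000) = -1.113600
  k2 = f(0.390000, 0.365696) = 0.157304
  p ← 0.800000 + (0.39/2)·(-1.113600 + 0.157304) = 0.613522
p(0.39) ≈ 0.6135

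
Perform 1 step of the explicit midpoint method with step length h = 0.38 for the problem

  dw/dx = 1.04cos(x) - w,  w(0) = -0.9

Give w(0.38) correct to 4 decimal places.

-0.3100

Midpoint: k1 = f(x_n, w_n); k2 = f(x_n + h/2, w_n + (h/2)·k1); w_{n+1} = w_n + h·k2.
x=0.000000, w=-0.900000:
  k1 = f(0.000000, -0.900000) = 1.940000
  k2 = f(0.190000, -0.531400) = 1.552684
  w ← -0.900000 + 0.38·1.552684 = -0.309980
w(0.38) ≈ -0.3100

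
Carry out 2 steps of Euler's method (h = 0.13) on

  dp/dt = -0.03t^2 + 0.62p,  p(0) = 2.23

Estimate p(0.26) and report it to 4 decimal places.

Euler: p_{n+1} = p_n + h·f(t_n, p_n).
t=0.000000, p=2.230000: f=1.382600 → p ← 2.230000 + 0.13·1.382600 = 2.409738
t=0.130000, p=2.409738: f=1.493531 → p ← 2.409738 + 0.13·1.493531 = 2.603897
p(0.26) ≈ 2.6039

2.6039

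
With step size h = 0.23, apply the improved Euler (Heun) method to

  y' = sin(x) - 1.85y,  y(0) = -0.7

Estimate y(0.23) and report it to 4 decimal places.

-0.4393

Heun: k1 = f(x_n, y_n); k2 = f(x_n + h, y_n + h·k1); y_{n+1} = y_n + (h/2)·(k1 + k2).
x=0.000000, y=-0.700000:
  k1 = f(0.000000, -0.700000) = 1.295000
  k2 = f(0.230000, -0.402150) = 0.971955
  y ← -0.700000 + (0.23/2)·(1.295000 + 0.971955) = -0.439300
y(0.23) ≈ -0.4393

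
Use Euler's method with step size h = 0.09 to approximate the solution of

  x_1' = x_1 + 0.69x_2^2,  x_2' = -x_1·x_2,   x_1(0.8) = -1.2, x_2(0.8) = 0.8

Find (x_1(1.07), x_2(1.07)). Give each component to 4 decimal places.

Euler on (x_1,x_2): x_1_{n+1} = x_1_n + h·x_1', x_2_{n+1} = x_2_n + h·x_2'.
0.800000: (-1.200000, 0.800000); f=(-0.758400, 0.960000) → (-1.268256, 0.886400)
0.890000: (-1.268256, 0.886400); f=(-0.726120, 1.124182) → (-1.333607, 0.987576)
0.980000: (-1.333607, 0.987576); f=(-0.660645, 1.317039) → (-1.393065, 1.106110)
(x_1(1.07), x_2(1.07)) ≈ (-1.3931, 1.1061)

-1.3931, 1.1061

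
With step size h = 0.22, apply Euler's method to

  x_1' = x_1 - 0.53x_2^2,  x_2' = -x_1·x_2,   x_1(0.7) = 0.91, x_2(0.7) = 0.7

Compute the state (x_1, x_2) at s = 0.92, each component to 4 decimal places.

Euler on (x_1,x_2): x_1_{n+1} = x_1_n + h·x_1', x_2_{n+1} = x_2_n + h·x_2'.
0.700000: (0.910000, 0.700000); f=(0.650300, -0.637000) → (1.053066, 0.559860)
(x_1(0.92), x_2(0.92)) ≈ (1.0531, 0.5599)

1.0531, 0.5599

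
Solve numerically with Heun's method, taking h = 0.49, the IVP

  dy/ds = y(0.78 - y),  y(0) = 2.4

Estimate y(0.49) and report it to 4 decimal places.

Heun: k1 = f(s_n, y_n); k2 = f(s_n + h, y_n + h·k1); y_{n+1} = y_n + (h/2)·(k1 + k2).
s=0.000000, y=2.400000:
  k1 = f(0.000000, 2.400000) = -3.888000
  k2 = f(0.490000, 0.494880) = 0.141100
  y ← 2.400000 + (0.49/2)·(-3.888000 + 0.141100) = 1.482010
y(0.49) ≈ 1.4820

1.4820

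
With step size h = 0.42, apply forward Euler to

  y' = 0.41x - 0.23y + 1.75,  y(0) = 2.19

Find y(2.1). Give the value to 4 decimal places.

Euler: y_{n+1} = y_n + h·f(x_n, y_n).
x=0.000000, y=2.190000: f=1.246300 → y ← 2.190000 + 0.42·1.246300 = 2.713446
x=0.420000, y=2.713446: f=1.298107 → y ← 2.713446 + 0.42·1.298107 = 3.258651
x=0.840000, y=3.258651: f=1.344910 → y ← 3.258651 + 0.42·1.344910 = 3.823513
x=1.260000, y=3.823513: f=1.387192 → y ← 3.823513 + 0.42·1.387192 = 4.406134
x=1.680000, y=4.406134: f=1.425389 → y ← 4.406134 + 0.42·1.425389 = 5.004797
y(2.1) ≈ 5.0048

5.0048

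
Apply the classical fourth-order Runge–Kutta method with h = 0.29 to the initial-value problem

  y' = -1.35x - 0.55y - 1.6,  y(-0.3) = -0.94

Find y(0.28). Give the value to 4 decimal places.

-1.4814

RK4: k1 = f(x_n, y_n); k2 = f(x_n + h/2, y_n + (h/2)·k1); k3 = f(x_n + h/2, y_n + (h/2)·k2); k4 = f(x_n + h, y_n + h·k3); y_{n+1} = y_n + (h/6)·(k1 + 2k2 + 2k3 + k4).
x=-0.300000, y=-0.940000:
  k1 = f(-0.300000, -0.940000) = -0.678000
  k2 = f(-0.155000, -1.038310) = -0.819680
  k3 = f(-0.155000, -1.058854) = -0.808381
  k4 = f(-0.010000, -1.174430) = -0.940563
  y ← -0.940000 + (0.29/6)·(k1 + 2k2 + 2k3 + k4) = -1.175610
x=-0.010000, y=-1.175610:
  k1 = f(-0.010000, -1.175610) = -0.939915
  k2 = f(0.135000, -1.311897) = -1.060706
  k3 = f(0.135000, -1.329412) = -1.051073
  k4 = f(0.280000, -1.480421) = -1.163768
  y ← -1.175610 + (0.29/6)·(k1 + 2k2 + 2k3 + k4) = -1.481426
y(0.28) ≈ -1.4814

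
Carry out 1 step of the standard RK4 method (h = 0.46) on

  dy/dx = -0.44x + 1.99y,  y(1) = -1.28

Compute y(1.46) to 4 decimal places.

RK4: k1 = f(x_n, y_n); k2 = f(x_n + h/2, y_n + (h/2)·k1); k3 = f(x_n + h/2, y_n + (h/2)·k2); k4 = f(x_n + h, y_n + h·k3); y_{n+1} = y_n + (h/6)·(k1 + 2k2 + 2k3 + k4).
x=1.000000, y=-1.280000:
  k1 = f(1.000000, -1.280000) = -2.987200
  k2 = f(1.230000, -1.967056) = -4.455641
  k3 = f(1.230000, -2.304798) = -5.127747
  k4 = f(1.460000, -3.638764) = -7.883540
  y ← -1.280000 + (0.46/6)·(k1 + 2k2 + 2k3 + k4) = -3.582876
y(1.46) ≈ -3.5829

-3.5829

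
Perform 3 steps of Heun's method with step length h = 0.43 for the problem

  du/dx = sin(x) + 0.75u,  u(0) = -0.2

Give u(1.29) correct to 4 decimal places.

0.4589

Heun: k1 = f(x_n, u_n); k2 = f(x_n + h, u_n + h·k1); u_{n+1} = u_n + (h/2)·(k1 + k2).
x=0.000000, u=-0.200000:
  k1 = f(0.000000, -0.200000) = -0.150000
  k2 = f(0.430000, -0.264500) = 0.218496
  u ← -0.200000 + (0.43/2)·(-0.150000 + 0.218496) = -0.185273
x=0.430000, u=-0.185273:
  k1 = f(0.430000, -0.185273) = 0.277916
  k2 = f(0.860000, -0.065770) = 0.708515
  u ← -0.185273 + (0.43/2)·(0.277916 + 0.708515) = 0.026809
x=0.860000, u=0.026809:
  k1 = f(0.860000, 0.026809) = 0.777950
  k2 = f(1.290000, 0.361328) = 1.231831
  u ← 0.026809 + (0.43/2)·(0.777950 + 1.231831) = 0.458912
u(1.29) ≈ 0.4589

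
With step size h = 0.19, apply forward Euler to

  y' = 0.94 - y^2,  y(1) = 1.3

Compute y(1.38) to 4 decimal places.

Euler: y_{n+1} = y_n + h·f(t_n, y_n).
t=1.000000, y=1.300000: f=-0.750000 → y ← 1.300000 + 0.19·(-0.750000) = 1.157500
t=1.190000, y=1.157500: f=-0.399806 → y ← 1.157500 + 0.19·(-0.399806) = 1.081537
y(1.38) ≈ 1.0815

1.0815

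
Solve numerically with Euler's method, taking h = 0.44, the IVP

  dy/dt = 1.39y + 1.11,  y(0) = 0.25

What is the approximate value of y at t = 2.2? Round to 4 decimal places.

Euler: y_{n+1} = y_n + h·f(t_n, y_n).
t=0.000000, y=0.250000: f=1.457500 → y ← 0.250000 + 0.44·1.457500 = 0.891300
t=0.440000, y=0.891300: f=2.348907 → y ← 0.891300 + 0.44·2.348907 = 1.924819
t=0.880000, y=1.924819: f=3.785499 → y ← 1.924819 + 0.44·3.785499 = 3.590438
t=1.320000, y=3.590438: f=6.100709 → y ← 3.590438 + 0.44·6.100709 = 6.274751
t=1.760000, y=6.274751: f=9.831903 → y ← 6.274751 + 0.44·9.831903 = 10.600788
y(2.2) ≈ 10.6008

10.6008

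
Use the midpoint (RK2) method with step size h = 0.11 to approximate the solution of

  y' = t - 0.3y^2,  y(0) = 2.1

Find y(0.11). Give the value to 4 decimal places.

Midpoint: k1 = f(t_n, y_n); k2 = f(t_n + h/2, y_n + (h/2)·k1); y_{n+1} = y_n + h·k2.
t=0.000000, y=2.100000:
  k1 = f(0.000000, 2.100000) = -1.323000
  k2 = f(0.055000, 2.027235) = -1.177905
  y ← 2.100000 + 0.11·(-1.177905) = 1.970431
y(0.11) ≈ 1.9704

1.9704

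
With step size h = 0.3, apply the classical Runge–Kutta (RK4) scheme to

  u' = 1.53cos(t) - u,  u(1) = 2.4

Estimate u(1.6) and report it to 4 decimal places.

1.4794

RK4: k1 = f(t_n, u_n); k2 = f(t_n + h/2, u_n + (h/2)·k1); k3 = f(t_n + h/2, u_n + (h/2)·k2); k4 = f(t_n + h, u_n + h·k3); u_{n+1} = u_n + (h/6)·(k1 + 2k2 + 2k3 + k4).
t=1.000000, u=2.400000:
  k1 = f(1.000000, 2.400000) = -1.573337
  k2 = f(1.150000, 2.163999) = -1.539014
  k3 = f(1.150000, 2.169148) = -1.544162
  k4 = f(1.300000, 1.936751) = -1.527478
  u ← 2.400000 + (0.3/6)·(k1 + 2k2 + 2k3 + k4) = 1.936642
t=1.300000, u=1.936642:
  k1 = f(1.300000, 1.936642) = -1.527368
  k2 = f(1.450000, 1.707536) = -1.523167
  k3 = f(1.450000, 1.708167) = -1.523797
  k4 = f(1.600000, 1.479502) = -1.524178
  u ← 1.936642 + (0.3/6)·(k1 + 2k2 + 2k3 + k4) = 1.479368
u(1.6) ≈ 1.4794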